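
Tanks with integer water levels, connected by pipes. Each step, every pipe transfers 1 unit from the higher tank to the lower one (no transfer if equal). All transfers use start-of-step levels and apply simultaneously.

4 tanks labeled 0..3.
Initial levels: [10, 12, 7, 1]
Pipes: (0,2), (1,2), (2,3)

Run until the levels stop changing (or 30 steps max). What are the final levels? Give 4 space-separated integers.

Answer: 7 7 9 7

Derivation:
Step 1: flows [0->2,1->2,2->3] -> levels [9 11 8 2]
Step 2: flows [0->2,1->2,2->3] -> levels [8 10 9 3]
Step 3: flows [2->0,1->2,2->3] -> levels [9 9 8 4]
Step 4: flows [0->2,1->2,2->3] -> levels [8 8 9 5]
Step 5: flows [2->0,2->1,2->3] -> levels [9 9 6 6]
Step 6: flows [0->2,1->2,2=3] -> levels [8 8 8 6]
Step 7: flows [0=2,1=2,2->3] -> levels [8 8 7 7]
Step 8: flows [0->2,1->2,2=3] -> levels [7 7 9 7]
Step 9: flows [2->0,2->1,2->3] -> levels [8 8 6 8]
Step 10: flows [0->2,1->2,3->2] -> levels [7 7 9 7]
  -> period-2 cycle: step 10 state = step 8 state; never stabilizes
  -> state at step 30: (30-8) mod 2 = 0, same as step 8 -> [7 7 9 7]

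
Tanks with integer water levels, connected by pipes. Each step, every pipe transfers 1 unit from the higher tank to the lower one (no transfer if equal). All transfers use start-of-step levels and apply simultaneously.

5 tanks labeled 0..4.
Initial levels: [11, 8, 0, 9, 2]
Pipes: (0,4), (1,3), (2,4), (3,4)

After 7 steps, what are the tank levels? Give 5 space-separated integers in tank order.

Answer: 6 6 6 7 5

Derivation:
Step 1: flows [0->4,3->1,4->2,3->4] -> levels [10 9 1 7 3]
Step 2: flows [0->4,1->3,4->2,3->4] -> levels [9 8 2 7 4]
Step 3: flows [0->4,1->3,4->2,3->4] -> levels [8 7 3 7 5]
Step 4: flows [0->4,1=3,4->2,3->4] -> levels [7 7 4 6 6]
Step 5: flows [0->4,1->3,4->2,3=4] -> levels [6 6 5 7 6]
Step 6: flows [0=4,3->1,4->2,3->4] -> levels [6 7 6 5 6]
Step 7: flows [0=4,1->3,2=4,4->3] -> levels [6 6 6 7 5]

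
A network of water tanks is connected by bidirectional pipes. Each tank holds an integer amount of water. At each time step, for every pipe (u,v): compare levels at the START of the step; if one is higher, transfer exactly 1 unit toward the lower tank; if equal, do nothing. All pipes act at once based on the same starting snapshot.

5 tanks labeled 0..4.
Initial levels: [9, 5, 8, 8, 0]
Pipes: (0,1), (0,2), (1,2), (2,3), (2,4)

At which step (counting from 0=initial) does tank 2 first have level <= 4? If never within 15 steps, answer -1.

Step 1: flows [0->1,0->2,2->1,2=3,2->4] -> levels [7 7 7 8 1]
Step 2: flows [0=1,0=2,1=2,3->2,2->4] -> levels [7 7 7 7 2]
Step 3: flows [0=1,0=2,1=2,2=3,2->4] -> levels [7 7 6 7 3]
Step 4: flows [0=1,0->2,1->2,3->2,2->4] -> levels [6 6 8 6 4]
Step 5: flows [0=1,2->0,2->1,2->3,2->4] -> levels [7 7 4 7 5]
Tank 2 first reaches <=4 at step 5

Answer: 5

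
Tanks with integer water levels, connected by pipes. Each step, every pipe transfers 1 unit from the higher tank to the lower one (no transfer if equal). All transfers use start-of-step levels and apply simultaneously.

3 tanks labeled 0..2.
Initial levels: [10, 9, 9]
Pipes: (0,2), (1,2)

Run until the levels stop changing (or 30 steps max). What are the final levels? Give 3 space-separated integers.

Answer: 10 10 8

Derivation:
Step 1: flows [0->2,1=2] -> levels [9 9 10]
Step 2: flows [2->0,2->1] -> levels [10 10 8]
Step 3: flows [0->2,1->2] -> levels [9 9 10]
  -> period-2 cycle: step 3 state = step 1 state; never stabilizes
  -> state at step 30: (30-1) mod 2 = 1, same as step 2 -> [10 10 8]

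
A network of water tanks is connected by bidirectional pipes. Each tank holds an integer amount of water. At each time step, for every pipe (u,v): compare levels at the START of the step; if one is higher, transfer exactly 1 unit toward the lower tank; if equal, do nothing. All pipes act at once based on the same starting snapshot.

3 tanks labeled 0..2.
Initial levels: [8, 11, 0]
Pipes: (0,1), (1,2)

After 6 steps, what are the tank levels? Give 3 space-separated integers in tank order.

Step 1: flows [1->0,1->2] -> levels [9 9 1]
Step 2: flows [0=1,1->2] -> levels [9 8 2]
Step 3: flows [0->1,1->2] -> levels [8 8 3]
Step 4: flows [0=1,1->2] -> levels [8 7 4]
Step 5: flows [0->1,1->2] -> levels [7 7 5]
Step 6: flows [0=1,1->2] -> levels [7 6 6]

Answer: 7 6 6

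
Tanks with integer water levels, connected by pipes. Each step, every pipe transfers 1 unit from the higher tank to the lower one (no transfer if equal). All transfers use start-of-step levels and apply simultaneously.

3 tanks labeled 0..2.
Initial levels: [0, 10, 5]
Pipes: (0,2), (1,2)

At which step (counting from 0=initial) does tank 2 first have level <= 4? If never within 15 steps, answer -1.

Answer: -1

Derivation:
Step 1: flows [2->0,1->2] -> levels [1 9 5]
Step 2: flows [2->0,1->2] -> levels [2 8 5]
Step 3: flows [2->0,1->2] -> levels [3 7 5]
Step 4: flows [2->0,1->2] -> levels [4 6 5]
Step 5: flows [2->0,1->2] -> levels [5 5 5]
Step 6: flows [0=2,1=2] -> levels [5 5 5]
  -> stable; tank 2 stays at 5 > 4
Tank 2 never reaches <=4 within 15 steps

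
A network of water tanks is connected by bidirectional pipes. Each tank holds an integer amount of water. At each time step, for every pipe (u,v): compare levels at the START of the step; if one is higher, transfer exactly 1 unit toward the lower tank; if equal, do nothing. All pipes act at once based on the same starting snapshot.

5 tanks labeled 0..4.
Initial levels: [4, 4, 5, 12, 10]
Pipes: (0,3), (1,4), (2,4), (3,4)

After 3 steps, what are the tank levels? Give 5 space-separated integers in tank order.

Answer: 7 7 8 7 6

Derivation:
Step 1: flows [3->0,4->1,4->2,3->4] -> levels [5 5 6 10 9]
Step 2: flows [3->0,4->1,4->2,3->4] -> levels [6 6 7 8 8]
Step 3: flows [3->0,4->1,4->2,3=4] -> levels [7 7 8 7 6]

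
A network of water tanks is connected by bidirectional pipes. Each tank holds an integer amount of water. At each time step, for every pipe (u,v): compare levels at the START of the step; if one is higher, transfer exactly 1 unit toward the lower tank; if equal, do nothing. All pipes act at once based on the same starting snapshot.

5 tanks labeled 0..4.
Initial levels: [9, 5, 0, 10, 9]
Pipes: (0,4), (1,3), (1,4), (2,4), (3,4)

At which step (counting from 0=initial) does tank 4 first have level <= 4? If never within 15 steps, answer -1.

Step 1: flows [0=4,3->1,4->1,4->2,3->4] -> levels [9 7 1 8 8]
Step 2: flows [0->4,3->1,4->1,4->2,3=4] -> levels [8 9 2 7 7]
Step 3: flows [0->4,1->3,1->4,4->2,3=4] -> levels [7 7 3 8 8]
Step 4: flows [4->0,3->1,4->1,4->2,3=4] -> levels [8 9 4 7 5]
Step 5: flows [0->4,1->3,1->4,4->2,3->4] -> levels [7 7 5 7 7]
Step 6: flows [0=4,1=3,1=4,4->2,3=4] -> levels [7 7 6 7 6]
Step 7: flows [0->4,1=3,1->4,2=4,3->4] -> levels [6 6 6 6 9]
Step 8: flows [4->0,1=3,4->1,4->2,4->3] -> levels [7 7 7 7 5]
Step 9: flows [0->4,1=3,1->4,2->4,3->4] -> levels [6 6 6 6 9]
  -> period-2 cycle (repeats step 7); tank 4 never drops to <=4
Tank 4 never reaches <=4 within 15 steps

Answer: -1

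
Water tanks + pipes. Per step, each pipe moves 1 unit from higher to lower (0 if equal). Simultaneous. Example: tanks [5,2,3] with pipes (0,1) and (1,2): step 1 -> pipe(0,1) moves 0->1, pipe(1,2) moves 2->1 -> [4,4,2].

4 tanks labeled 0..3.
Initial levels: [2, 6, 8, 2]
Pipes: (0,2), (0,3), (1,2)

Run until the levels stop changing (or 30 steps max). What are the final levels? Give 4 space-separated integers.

Step 1: flows [2->0,0=3,2->1] -> levels [3 7 6 2]
Step 2: flows [2->0,0->3,1->2] -> levels [3 6 6 3]
Step 3: flows [2->0,0=3,1=2] -> levels [4 6 5 3]
Step 4: flows [2->0,0->3,1->2] -> levels [4 5 5 4]
Step 5: flows [2->0,0=3,1=2] -> levels [5 5 4 4]
Step 6: flows [0->2,0->3,1->2] -> levels [3 4 6 5]
Step 7: flows [2->0,3->0,2->1] -> levels [5 5 4 4]
  -> period-2 cycle: step 7 state = step 5 state; never stabilizes
  -> state at step 30: (30-5) mod 2 = 1, same as step 6 -> [3 4 6 5]

Answer: 3 4 6 5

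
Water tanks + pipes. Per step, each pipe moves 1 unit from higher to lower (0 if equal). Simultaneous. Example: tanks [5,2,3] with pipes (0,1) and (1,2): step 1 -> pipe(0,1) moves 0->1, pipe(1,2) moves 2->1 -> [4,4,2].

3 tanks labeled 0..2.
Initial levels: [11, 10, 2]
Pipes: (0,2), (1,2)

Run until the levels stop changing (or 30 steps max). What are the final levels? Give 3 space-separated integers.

Answer: 8 8 7

Derivation:
Step 1: flows [0->2,1->2] -> levels [10 9 4]
Step 2: flows [0->2,1->2] -> levels [9 8 6]
Step 3: flows [0->2,1->2] -> levels [8 7 8]
Step 4: flows [0=2,2->1] -> levels [8 8 7]
Step 5: flows [0->2,1->2] -> levels [7 7 9]
Step 6: flows [2->0,2->1] -> levels [8 8 7]
  -> period-2 cycle: step 6 state = step 4 state; never stabilizes
  -> state at step 30: (30-4) mod 2 = 0, same as step 4 -> [8 8 7]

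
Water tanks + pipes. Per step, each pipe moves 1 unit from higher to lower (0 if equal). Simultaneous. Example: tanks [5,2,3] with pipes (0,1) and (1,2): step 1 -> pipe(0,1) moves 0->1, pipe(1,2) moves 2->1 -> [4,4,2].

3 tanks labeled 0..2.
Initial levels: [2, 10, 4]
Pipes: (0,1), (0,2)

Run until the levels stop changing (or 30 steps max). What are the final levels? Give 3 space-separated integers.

Answer: 4 6 6

Derivation:
Step 1: flows [1->0,2->0] -> levels [4 9 3]
Step 2: flows [1->0,0->2] -> levels [4 8 4]
Step 3: flows [1->0,0=2] -> levels [5 7 4]
Step 4: flows [1->0,0->2] -> levels [5 6 5]
Step 5: flows [1->0,0=2] -> levels [6 5 5]
Step 6: flows [0->1,0->2] -> levels [4 6 6]
Step 7: flows [1->0,2->0] -> levels [6 5 5]
  -> period-2 cycle: step 7 state = step 5 state; never stabilizes
  -> state at step 30: (30-5) mod 2 = 1, same as step 6 -> [4 6 6]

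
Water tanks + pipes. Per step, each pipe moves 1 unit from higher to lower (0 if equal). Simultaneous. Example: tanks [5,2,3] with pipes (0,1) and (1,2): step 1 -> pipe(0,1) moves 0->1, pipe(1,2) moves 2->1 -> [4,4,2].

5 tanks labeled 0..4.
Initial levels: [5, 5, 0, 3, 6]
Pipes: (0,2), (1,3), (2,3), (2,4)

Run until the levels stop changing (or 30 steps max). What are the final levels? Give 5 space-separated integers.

Step 1: flows [0->2,1->3,3->2,4->2] -> levels [4 4 3 3 5]
Step 2: flows [0->2,1->3,2=3,4->2] -> levels [3 3 5 4 4]
Step 3: flows [2->0,3->1,2->3,2->4] -> levels [4 4 2 4 5]
Step 4: flows [0->2,1=3,3->2,4->2] -> levels [3 4 5 3 4]
Step 5: flows [2->0,1->3,2->3,2->4] -> levels [4 3 2 5 5]
Step 6: flows [0->2,3->1,3->2,4->2] -> levels [3 4 5 3 4]
  -> period-2 cycle: step 6 state = step 4 state; never stabilizes
  -> state at step 30: (30-4) mod 2 = 0, same as step 4 -> [3 4 5 3 4]

Answer: 3 4 5 3 4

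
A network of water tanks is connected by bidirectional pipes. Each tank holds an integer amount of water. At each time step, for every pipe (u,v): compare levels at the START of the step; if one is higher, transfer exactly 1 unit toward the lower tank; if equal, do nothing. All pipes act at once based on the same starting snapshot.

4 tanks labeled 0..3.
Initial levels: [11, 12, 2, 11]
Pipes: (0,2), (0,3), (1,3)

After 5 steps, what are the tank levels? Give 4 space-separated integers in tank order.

Answer: 9 10 7 10

Derivation:
Step 1: flows [0->2,0=3,1->3] -> levels [10 11 3 12]
Step 2: flows [0->2,3->0,3->1] -> levels [10 12 4 10]
Step 3: flows [0->2,0=3,1->3] -> levels [9 11 5 11]
Step 4: flows [0->2,3->0,1=3] -> levels [9 11 6 10]
Step 5: flows [0->2,3->0,1->3] -> levels [9 10 7 10]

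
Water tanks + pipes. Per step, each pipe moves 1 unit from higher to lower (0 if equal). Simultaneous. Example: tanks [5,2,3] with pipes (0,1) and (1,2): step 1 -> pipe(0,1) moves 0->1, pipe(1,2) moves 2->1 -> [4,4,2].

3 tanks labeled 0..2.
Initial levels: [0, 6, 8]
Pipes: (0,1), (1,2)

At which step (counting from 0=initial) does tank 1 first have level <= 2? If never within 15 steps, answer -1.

Answer: -1

Derivation:
Step 1: flows [1->0,2->1] -> levels [1 6 7]
Step 2: flows [1->0,2->1] -> levels [2 6 6]
Step 3: flows [1->0,1=2] -> levels [3 5 6]
Step 4: flows [1->0,2->1] -> levels [4 5 5]
Step 5: flows [1->0,1=2] -> levels [5 4 5]
Step 6: flows [0->1,2->1] -> levels [4 6 4]
Step 7: flows [1->0,1->2] -> levels [5 4 5]
  -> period-2 cycle (repeats step 5); tank 1 never drops to <=2
Tank 1 never reaches <=2 within 15 steps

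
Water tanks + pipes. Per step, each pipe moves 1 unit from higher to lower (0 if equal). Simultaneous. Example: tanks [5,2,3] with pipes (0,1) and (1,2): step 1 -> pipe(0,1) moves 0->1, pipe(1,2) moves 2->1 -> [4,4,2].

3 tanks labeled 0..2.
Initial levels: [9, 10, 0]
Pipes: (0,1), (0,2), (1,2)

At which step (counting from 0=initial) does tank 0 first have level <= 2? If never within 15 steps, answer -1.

Answer: -1

Derivation:
Step 1: flows [1->0,0->2,1->2] -> levels [9 8 2]
Step 2: flows [0->1,0->2,1->2] -> levels [7 8 4]
Step 3: flows [1->0,0->2,1->2] -> levels [7 6 6]
Step 4: flows [0->1,0->2,1=2] -> levels [5 7 7]
Step 5: flows [1->0,2->0,1=2] -> levels [7 6 6]
  -> period-2 cycle (repeats step 3); tank 0 never drops to <=2
Tank 0 never reaches <=2 within 15 steps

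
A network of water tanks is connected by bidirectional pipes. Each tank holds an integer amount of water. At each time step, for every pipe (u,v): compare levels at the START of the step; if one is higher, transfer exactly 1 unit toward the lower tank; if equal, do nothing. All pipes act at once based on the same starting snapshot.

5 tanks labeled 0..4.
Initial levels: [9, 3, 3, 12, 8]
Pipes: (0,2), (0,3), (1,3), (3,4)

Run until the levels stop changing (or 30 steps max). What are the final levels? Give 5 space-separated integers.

Step 1: flows [0->2,3->0,3->1,3->4] -> levels [9 4 4 9 9]
Step 2: flows [0->2,0=3,3->1,3=4] -> levels [8 5 5 8 9]
Step 3: flows [0->2,0=3,3->1,4->3] -> levels [7 6 6 8 8]
Step 4: flows [0->2,3->0,3->1,3=4] -> levels [7 7 7 6 8]
Step 5: flows [0=2,0->3,1->3,4->3] -> levels [6 6 7 9 7]
Step 6: flows [2->0,3->0,3->1,3->4] -> levels [8 7 6 6 8]
Step 7: flows [0->2,0->3,1->3,4->3] -> levels [6 6 7 9 7]
  -> period-2 cycle: step 7 state = step 5 state; never stabilizes
  -> state at step 30: (30-5) mod 2 = 1, same as step 6 -> [8 7 6 6 8]

Answer: 8 7 6 6 8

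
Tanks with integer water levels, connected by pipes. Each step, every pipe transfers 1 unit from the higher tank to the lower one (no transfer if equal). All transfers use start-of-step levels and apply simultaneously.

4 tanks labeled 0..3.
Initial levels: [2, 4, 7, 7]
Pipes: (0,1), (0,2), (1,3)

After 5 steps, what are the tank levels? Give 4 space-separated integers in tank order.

Answer: 5 5 5 5

Derivation:
Step 1: flows [1->0,2->0,3->1] -> levels [4 4 6 6]
Step 2: flows [0=1,2->0,3->1] -> levels [5 5 5 5]
Step 3: flows [0=1,0=2,1=3] -> levels [5 5 5 5]
  -> stable; steps 4..5 unchanged -> [5 5 5 5]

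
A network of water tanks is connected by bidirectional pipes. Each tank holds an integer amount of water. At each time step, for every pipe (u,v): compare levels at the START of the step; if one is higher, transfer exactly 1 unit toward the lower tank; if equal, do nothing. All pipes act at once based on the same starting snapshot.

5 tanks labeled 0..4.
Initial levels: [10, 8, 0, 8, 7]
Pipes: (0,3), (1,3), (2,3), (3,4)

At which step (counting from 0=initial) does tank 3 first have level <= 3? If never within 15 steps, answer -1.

Answer: -1

Derivation:
Step 1: flows [0->3,1=3,3->2,3->4] -> levels [9 8 1 7 8]
Step 2: flows [0->3,1->3,3->2,4->3] -> levels [8 7 2 9 7]
Step 3: flows [3->0,3->1,3->2,3->4] -> levels [9 8 3 5 8]
Step 4: flows [0->3,1->3,3->2,4->3] -> levels [8 7 4 7 7]
Step 5: flows [0->3,1=3,3->2,3=4] -> levels [7 7 5 7 7]
Step 6: flows [0=3,1=3,3->2,3=4] -> levels [7 7 6 6 7]
Step 7: flows [0->3,1->3,2=3,4->3] -> levels [6 6 6 9 6]
Step 8: flows [3->0,3->1,3->2,3->4] -> levels [7 7 7 5 7]
Step 9: flows [0->3,1->3,2->3,4->3] -> levels [6 6 6 9 6]
  -> period-2 cycle (repeats step 7); tank 3 never drops to <=3
Tank 3 never reaches <=3 within 15 steps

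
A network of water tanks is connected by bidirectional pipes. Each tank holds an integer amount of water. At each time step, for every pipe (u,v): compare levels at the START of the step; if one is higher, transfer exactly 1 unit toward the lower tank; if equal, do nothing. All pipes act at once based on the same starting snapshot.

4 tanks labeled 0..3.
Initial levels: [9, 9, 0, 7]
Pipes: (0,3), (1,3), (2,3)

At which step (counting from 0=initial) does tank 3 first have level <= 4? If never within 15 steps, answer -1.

Answer: 7

Derivation:
Step 1: flows [0->3,1->3,3->2] -> levels [8 8 1 8]
Step 2: flows [0=3,1=3,3->2] -> levels [8 8 2 7]
Step 3: flows [0->3,1->3,3->2] -> levels [7 7 3 8]
Step 4: flows [3->0,3->1,3->2] -> levels [8 8 4 5]
Step 5: flows [0->3,1->3,3->2] -> levels [7 7 5 6]
Step 6: flows [0->3,1->3,3->2] -> levels [6 6 6 7]
Step 7: flows [3->0,3->1,3->2] -> levels [7 7 7 4]
Tank 3 first reaches <=4 at step 7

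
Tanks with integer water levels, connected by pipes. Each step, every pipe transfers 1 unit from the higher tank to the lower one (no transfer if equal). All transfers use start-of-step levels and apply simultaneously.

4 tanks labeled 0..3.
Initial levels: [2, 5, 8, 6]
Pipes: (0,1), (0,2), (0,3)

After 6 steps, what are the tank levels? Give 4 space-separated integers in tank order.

Answer: 3 6 6 6

Derivation:
Step 1: flows [1->0,2->0,3->0] -> levels [5 4 7 5]
Step 2: flows [0->1,2->0,0=3] -> levels [5 5 6 5]
Step 3: flows [0=1,2->0,0=3] -> levels [6 5 5 5]
Step 4: flows [0->1,0->2,0->3] -> levels [3 6 6 6]
Step 5: flows [1->0,2->0,3->0] -> levels [6 5 5 5]
  -> period-2 cycle: step 5 state = step 3 state
  -> state at step 6: (6-3) mod 2 = 1, same as step 4 -> [3 6 6 6]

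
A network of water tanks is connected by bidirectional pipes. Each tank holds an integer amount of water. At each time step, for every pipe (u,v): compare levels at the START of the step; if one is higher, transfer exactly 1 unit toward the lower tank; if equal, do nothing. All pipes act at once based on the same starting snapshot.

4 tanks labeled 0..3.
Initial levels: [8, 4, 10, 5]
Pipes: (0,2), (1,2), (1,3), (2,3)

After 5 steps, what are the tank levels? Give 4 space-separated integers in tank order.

Step 1: flows [2->0,2->1,3->1,2->3] -> levels [9 6 7 5]
Step 2: flows [0->2,2->1,1->3,2->3] -> levels [8 6 6 7]
Step 3: flows [0->2,1=2,3->1,3->2] -> levels [7 7 8 5]
Step 4: flows [2->0,2->1,1->3,2->3] -> levels [8 7 5 7]
Step 5: flows [0->2,1->2,1=3,3->2] -> levels [7 6 8 6]

Answer: 7 6 8 6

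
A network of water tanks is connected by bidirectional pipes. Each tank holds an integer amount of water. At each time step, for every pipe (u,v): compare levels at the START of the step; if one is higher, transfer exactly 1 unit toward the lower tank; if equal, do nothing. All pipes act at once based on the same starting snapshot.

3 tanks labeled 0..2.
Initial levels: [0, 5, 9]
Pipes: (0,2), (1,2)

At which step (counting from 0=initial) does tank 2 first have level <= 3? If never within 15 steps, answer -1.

Answer: -1

Derivation:
Step 1: flows [2->0,2->1] -> levels [1 6 7]
Step 2: flows [2->0,2->1] -> levels [2 7 5]
Step 3: flows [2->0,1->2] -> levels [3 6 5]
Step 4: flows [2->0,1->2] -> levels [4 5 5]
Step 5: flows [2->0,1=2] -> levels [5 5 4]
Step 6: flows [0->2,1->2] -> levels [4 4 6]
Step 7: flows [2->0,2->1] -> levels [5 5 4]
  -> period-2 cycle (repeats step 5); tank 2 never drops to <=3
Tank 2 never reaches <=3 within 15 steps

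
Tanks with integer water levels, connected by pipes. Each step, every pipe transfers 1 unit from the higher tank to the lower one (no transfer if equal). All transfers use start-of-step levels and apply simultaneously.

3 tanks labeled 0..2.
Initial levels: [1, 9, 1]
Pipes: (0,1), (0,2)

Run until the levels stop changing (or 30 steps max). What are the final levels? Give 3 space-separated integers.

Answer: 3 4 4

Derivation:
Step 1: flows [1->0,0=2] -> levels [2 8 1]
Step 2: flows [1->0,0->2] -> levels [2 7 2]
Step 3: flows [1->0,0=2] -> levels [3 6 2]
Step 4: flows [1->0,0->2] -> levels [3 5 3]
Step 5: flows [1->0,0=2] -> levels [4 4 3]
Step 6: flows [0=1,0->2] -> levels [3 4 4]
Step 7: flows [1->0,2->0] -> levels [5 3 3]
Step 8: flows [0->1,0->2] -> levels [3 4 4]
  -> period-2 cycle: step 8 state = step 6 state; never stabilizes
  -> state at step 30: (30-6) mod 2 = 0, same as step 6 -> [3 4 4]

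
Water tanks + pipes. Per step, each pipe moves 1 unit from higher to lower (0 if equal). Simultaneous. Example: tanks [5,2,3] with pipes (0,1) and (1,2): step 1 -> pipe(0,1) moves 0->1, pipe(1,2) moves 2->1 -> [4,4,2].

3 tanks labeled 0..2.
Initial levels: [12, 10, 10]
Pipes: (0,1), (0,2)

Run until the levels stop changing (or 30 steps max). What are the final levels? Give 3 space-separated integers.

Step 1: flows [0->1,0->2] -> levels [10 11 11]
Step 2: flows [1->0,2->0] -> levels [12 10 10]
  -> period-2 cycle: step 2 state = step 0 state; never stabilizes
  -> state at step 30: (30-0) mod 2 = 0, same as step 0 -> [12 10 10]

Answer: 12 10 10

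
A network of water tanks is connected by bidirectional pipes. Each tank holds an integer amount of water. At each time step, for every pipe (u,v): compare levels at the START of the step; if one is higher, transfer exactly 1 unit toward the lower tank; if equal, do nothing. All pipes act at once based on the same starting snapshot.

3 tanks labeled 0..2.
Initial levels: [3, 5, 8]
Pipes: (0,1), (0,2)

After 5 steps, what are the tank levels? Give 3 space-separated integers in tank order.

Answer: 6 5 5

Derivation:
Step 1: flows [1->0,2->0] -> levels [5 4 7]
Step 2: flows [0->1,2->0] -> levels [5 5 6]
Step 3: flows [0=1,2->0] -> levels [6 5 5]
Step 4: flows [0->1,0->2] -> levels [4 6 6]
Step 5: flows [1->0,2->0] -> levels [6 5 5]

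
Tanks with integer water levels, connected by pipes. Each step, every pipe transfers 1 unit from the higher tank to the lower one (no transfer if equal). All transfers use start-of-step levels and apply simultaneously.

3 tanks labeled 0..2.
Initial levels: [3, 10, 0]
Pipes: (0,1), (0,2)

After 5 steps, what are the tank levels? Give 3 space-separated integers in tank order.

Answer: 4 5 4

Derivation:
Step 1: flows [1->0,0->2] -> levels [3 9 1]
Step 2: flows [1->0,0->2] -> levels [3 8 2]
Step 3: flows [1->0,0->2] -> levels [3 7 3]
Step 4: flows [1->0,0=2] -> levels [4 6 3]
Step 5: flows [1->0,0->2] -> levels [4 5 4]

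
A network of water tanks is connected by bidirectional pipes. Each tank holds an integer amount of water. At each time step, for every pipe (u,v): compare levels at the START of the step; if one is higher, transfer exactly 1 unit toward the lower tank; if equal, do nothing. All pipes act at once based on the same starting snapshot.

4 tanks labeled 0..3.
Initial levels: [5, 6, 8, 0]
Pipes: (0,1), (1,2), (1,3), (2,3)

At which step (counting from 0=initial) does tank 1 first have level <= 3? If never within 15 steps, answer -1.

Step 1: flows [1->0,2->1,1->3,2->3] -> levels [6 5 6 2]
Step 2: flows [0->1,2->1,1->3,2->3] -> levels [5 6 4 4]
Step 3: flows [1->0,1->2,1->3,2=3] -> levels [6 3 5 5]
Tank 1 first reaches <=3 at step 3

Answer: 3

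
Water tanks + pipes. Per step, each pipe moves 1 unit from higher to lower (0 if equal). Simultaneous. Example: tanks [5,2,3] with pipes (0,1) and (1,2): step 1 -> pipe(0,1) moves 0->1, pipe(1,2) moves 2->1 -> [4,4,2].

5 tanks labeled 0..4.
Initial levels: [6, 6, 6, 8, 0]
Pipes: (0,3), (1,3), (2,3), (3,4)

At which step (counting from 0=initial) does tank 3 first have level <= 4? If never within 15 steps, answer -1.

Answer: 1

Derivation:
Step 1: flows [3->0,3->1,3->2,3->4] -> levels [7 7 7 4 1]
Tank 3 first reaches <=4 at step 1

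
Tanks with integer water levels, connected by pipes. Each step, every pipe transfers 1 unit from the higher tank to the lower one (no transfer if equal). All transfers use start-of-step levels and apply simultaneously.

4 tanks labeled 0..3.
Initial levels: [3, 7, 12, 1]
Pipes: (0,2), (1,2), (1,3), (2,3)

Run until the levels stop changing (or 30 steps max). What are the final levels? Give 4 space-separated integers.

Step 1: flows [2->0,2->1,1->3,2->3] -> levels [4 7 9 3]
Step 2: flows [2->0,2->1,1->3,2->3] -> levels [5 7 6 5]
Step 3: flows [2->0,1->2,1->3,2->3] -> levels [6 5 5 7]
Step 4: flows [0->2,1=2,3->1,3->2] -> levels [5 6 7 5]
Step 5: flows [2->0,2->1,1->3,2->3] -> levels [6 6 4 7]
Step 6: flows [0->2,1->2,3->1,3->2] -> levels [5 6 7 5]
  -> period-2 cycle: step 6 state = step 4 state; never stabilizes
  -> state at step 30: (30-4) mod 2 = 0, same as step 4 -> [5 6 7 5]

Answer: 5 6 7 5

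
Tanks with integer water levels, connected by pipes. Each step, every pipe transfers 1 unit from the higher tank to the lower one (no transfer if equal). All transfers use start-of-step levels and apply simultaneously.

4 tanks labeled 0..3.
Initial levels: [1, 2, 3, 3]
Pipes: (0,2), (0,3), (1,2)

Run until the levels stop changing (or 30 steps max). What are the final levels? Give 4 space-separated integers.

Answer: 1 2 3 3

Derivation:
Step 1: flows [2->0,3->0,2->1] -> levels [3 3 1 2]
Step 2: flows [0->2,0->3,1->2] -> levels [1 2 3 3]
  -> period-2 cycle: step 2 state = step 0 state; never stabilizes
  -> state at step 30: (30-0) mod 2 = 0, same as step 0 -> [1 2 3 3]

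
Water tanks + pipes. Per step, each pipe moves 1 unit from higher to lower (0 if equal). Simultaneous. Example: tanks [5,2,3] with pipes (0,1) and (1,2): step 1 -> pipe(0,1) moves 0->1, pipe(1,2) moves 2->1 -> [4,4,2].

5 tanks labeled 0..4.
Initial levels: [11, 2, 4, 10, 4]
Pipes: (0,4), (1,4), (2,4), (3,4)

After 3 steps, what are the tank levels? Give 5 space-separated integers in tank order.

Answer: 8 5 5 7 6

Derivation:
Step 1: flows [0->4,4->1,2=4,3->4] -> levels [10 3 4 9 5]
Step 2: flows [0->4,4->1,4->2,3->4] -> levels [9 4 5 8 5]
Step 3: flows [0->4,4->1,2=4,3->4] -> levels [8 5 5 7 6]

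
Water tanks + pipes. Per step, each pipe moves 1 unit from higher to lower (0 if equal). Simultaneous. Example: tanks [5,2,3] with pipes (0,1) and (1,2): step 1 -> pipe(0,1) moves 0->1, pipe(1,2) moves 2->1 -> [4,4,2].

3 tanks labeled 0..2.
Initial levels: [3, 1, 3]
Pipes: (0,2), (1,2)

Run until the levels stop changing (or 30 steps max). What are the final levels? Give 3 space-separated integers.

Answer: 2 2 3

Derivation:
Step 1: flows [0=2,2->1] -> levels [3 2 2]
Step 2: flows [0->2,1=2] -> levels [2 2 3]
Step 3: flows [2->0,2->1] -> levels [3 3 1]
Step 4: flows [0->2,1->2] -> levels [2 2 3]
  -> period-2 cycle: step 4 state = step 2 state; never stabilizes
  -> state at step 30: (30-2) mod 2 = 0, same as step 2 -> [2 2 3]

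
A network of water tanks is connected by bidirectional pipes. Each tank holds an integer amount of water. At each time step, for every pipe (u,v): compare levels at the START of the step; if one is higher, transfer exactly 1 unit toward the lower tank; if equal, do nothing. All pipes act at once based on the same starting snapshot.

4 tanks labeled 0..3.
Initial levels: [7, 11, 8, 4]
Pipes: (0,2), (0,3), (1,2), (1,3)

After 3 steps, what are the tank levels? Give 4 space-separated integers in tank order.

Answer: 9 9 6 6

Derivation:
Step 1: flows [2->0,0->3,1->2,1->3] -> levels [7 9 8 6]
Step 2: flows [2->0,0->3,1->2,1->3] -> levels [7 7 8 8]
Step 3: flows [2->0,3->0,2->1,3->1] -> levels [9 9 6 6]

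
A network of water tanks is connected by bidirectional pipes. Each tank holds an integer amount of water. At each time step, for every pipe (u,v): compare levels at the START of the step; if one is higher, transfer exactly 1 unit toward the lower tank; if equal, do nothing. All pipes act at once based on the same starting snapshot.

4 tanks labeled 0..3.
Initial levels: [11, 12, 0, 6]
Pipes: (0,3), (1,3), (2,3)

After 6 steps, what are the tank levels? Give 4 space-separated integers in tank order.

Answer: 8 8 6 7

Derivation:
Step 1: flows [0->3,1->3,3->2] -> levels [10 11 1 7]
Step 2: flows [0->3,1->3,3->2] -> levels [9 10 2 8]
Step 3: flows [0->3,1->3,3->2] -> levels [8 9 3 9]
Step 4: flows [3->0,1=3,3->2] -> levels [9 9 4 7]
Step 5: flows [0->3,1->3,3->2] -> levels [8 8 5 8]
Step 6: flows [0=3,1=3,3->2] -> levels [8 8 6 7]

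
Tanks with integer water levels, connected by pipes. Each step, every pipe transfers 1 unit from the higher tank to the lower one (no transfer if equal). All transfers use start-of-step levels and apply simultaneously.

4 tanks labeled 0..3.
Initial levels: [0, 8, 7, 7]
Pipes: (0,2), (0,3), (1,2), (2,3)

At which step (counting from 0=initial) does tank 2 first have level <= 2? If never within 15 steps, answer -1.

Step 1: flows [2->0,3->0,1->2,2=3] -> levels [2 7 7 6]
Step 2: flows [2->0,3->0,1=2,2->3] -> levels [4 7 5 6]
Step 3: flows [2->0,3->0,1->2,3->2] -> levels [6 6 6 4]
Step 4: flows [0=2,0->3,1=2,2->3] -> levels [5 6 5 6]
Step 5: flows [0=2,3->0,1->2,3->2] -> levels [6 5 7 4]
Step 6: flows [2->0,0->3,2->1,2->3] -> levels [6 6 4 6]
Step 7: flows [0->2,0=3,1->2,3->2] -> levels [5 5 7 5]
Step 8: flows [2->0,0=3,2->1,2->3] -> levels [6 6 4 6]
  -> period-2 cycle (repeats step 6); tank 2 never drops to <=2
Tank 2 never reaches <=2 within 15 steps

Answer: -1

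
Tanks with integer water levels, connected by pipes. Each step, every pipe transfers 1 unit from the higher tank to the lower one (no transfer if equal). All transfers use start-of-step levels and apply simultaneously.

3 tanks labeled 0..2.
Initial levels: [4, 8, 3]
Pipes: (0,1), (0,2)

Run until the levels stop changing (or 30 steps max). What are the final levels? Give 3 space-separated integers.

Step 1: flows [1->0,0->2] -> levels [4 7 4]
Step 2: flows [1->0,0=2] -> levels [5 6 4]
Step 3: flows [1->0,0->2] -> levels [5 5 5]
Step 4: flows [0=1,0=2] -> levels [5 5 5]
  -> stable (no change)

Answer: 5 5 5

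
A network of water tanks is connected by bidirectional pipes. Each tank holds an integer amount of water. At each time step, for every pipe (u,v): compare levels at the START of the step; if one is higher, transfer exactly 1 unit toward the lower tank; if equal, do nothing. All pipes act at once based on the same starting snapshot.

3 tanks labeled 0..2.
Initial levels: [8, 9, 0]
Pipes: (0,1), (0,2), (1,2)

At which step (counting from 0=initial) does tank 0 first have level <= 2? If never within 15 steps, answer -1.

Answer: -1

Derivation:
Step 1: flows [1->0,0->2,1->2] -> levels [8 7 2]
Step 2: flows [0->1,0->2,1->2] -> levels [6 7 4]
Step 3: flows [1->0,0->2,1->2] -> levels [6 5 6]
Step 4: flows [0->1,0=2,2->1] -> levels [5 7 5]
Step 5: flows [1->0,0=2,1->2] -> levels [6 5 6]
  -> period-2 cycle (repeats step 3); tank 0 never drops to <=2
Tank 0 never reaches <=2 within 15 steps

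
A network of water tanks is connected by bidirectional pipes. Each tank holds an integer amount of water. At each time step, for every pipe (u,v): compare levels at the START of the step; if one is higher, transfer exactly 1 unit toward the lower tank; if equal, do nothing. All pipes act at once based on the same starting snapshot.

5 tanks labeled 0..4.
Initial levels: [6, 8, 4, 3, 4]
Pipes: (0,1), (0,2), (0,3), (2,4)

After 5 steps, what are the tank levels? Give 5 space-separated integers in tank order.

Step 1: flows [1->0,0->2,0->3,2=4] -> levels [5 7 5 4 4]
Step 2: flows [1->0,0=2,0->3,2->4] -> levels [5 6 4 5 5]
Step 3: flows [1->0,0->2,0=3,4->2] -> levels [5 5 6 5 4]
Step 4: flows [0=1,2->0,0=3,2->4] -> levels [6 5 4 5 5]
Step 5: flows [0->1,0->2,0->3,4->2] -> levels [3 6 6 6 4]

Answer: 3 6 6 6 4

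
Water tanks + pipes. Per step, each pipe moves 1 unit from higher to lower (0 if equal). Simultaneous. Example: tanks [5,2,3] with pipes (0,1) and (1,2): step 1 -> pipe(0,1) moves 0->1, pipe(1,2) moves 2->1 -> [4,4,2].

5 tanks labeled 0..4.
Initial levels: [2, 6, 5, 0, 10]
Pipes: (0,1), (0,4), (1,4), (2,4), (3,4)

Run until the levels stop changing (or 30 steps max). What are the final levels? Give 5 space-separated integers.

Answer: 6 5 6 4 2

Derivation:
Step 1: flows [1->0,4->0,4->1,4->2,4->3] -> levels [4 6 6 1 6]
Step 2: flows [1->0,4->0,1=4,2=4,4->3] -> levels [6 5 6 2 4]
Step 3: flows [0->1,0->4,1->4,2->4,4->3] -> levels [4 5 5 3 6]
Step 4: flows [1->0,4->0,4->1,4->2,4->3] -> levels [6 5 6 4 2]
Step 5: flows [0->1,0->4,1->4,2->4,3->4] -> levels [4 5 5 3 6]
  -> period-2 cycle: step 5 state = step 3 state; never stabilizes
  -> state at step 30: (30-3) mod 2 = 1, same as step 4 -> [6 5 6 4 2]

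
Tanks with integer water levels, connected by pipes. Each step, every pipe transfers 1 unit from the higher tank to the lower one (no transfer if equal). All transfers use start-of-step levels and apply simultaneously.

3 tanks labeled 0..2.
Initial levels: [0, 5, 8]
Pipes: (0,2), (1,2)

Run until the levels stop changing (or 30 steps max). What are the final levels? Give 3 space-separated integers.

Answer: 5 5 3

Derivation:
Step 1: flows [2->0,2->1] -> levels [1 6 6]
Step 2: flows [2->0,1=2] -> levels [2 6 5]
Step 3: flows [2->0,1->2] -> levels [3 5 5]
Step 4: flows [2->0,1=2] -> levels [4 5 4]
Step 5: flows [0=2,1->2] -> levels [4 4 5]
Step 6: flows [2->0,2->1] -> levels [5 5 3]
Step 7: flows [0->2,1->2] -> levels [4 4 5]
  -> period-2 cycle: step 7 state = step 5 state; never stabilizes
  -> state at step 30: (30-5) mod 2 = 1, same as step 6 -> [5 5 3]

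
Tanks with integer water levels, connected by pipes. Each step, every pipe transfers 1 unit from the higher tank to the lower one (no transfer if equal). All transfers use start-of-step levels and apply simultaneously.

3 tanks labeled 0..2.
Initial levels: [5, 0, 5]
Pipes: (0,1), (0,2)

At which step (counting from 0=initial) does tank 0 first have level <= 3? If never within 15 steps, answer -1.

Step 1: flows [0->1,0=2] -> levels [4 1 5]
Step 2: flows [0->1,2->0] -> levels [4 2 4]
Step 3: flows [0->1,0=2] -> levels [3 3 4]
Tank 0 first reaches <=3 at step 3

Answer: 3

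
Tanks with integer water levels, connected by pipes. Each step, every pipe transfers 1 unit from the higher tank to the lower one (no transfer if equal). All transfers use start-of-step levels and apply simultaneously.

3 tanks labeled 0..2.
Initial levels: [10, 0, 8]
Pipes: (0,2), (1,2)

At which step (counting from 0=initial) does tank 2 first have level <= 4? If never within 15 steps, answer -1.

Answer: -1

Derivation:
Step 1: flows [0->2,2->1] -> levels [9 1 8]
Step 2: flows [0->2,2->1] -> levels [8 2 8]
Step 3: flows [0=2,2->1] -> levels [8 3 7]
Step 4: flows [0->2,2->1] -> levels [7 4 7]
Step 5: flows [0=2,2->1] -> levels [7 5 6]
Step 6: flows [0->2,2->1] -> levels [6 6 6]
Step 7: flows [0=2,1=2] -> levels [6 6 6]
  -> stable; tank 2 stays at 6 > 4
Tank 2 never reaches <=4 within 15 steps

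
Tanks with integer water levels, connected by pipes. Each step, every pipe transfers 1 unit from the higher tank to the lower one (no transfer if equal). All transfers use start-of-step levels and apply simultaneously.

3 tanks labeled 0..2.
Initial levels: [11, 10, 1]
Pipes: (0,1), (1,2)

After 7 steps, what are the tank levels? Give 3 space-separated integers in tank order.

Answer: 7 8 7

Derivation:
Step 1: flows [0->1,1->2] -> levels [10 10 2]
Step 2: flows [0=1,1->2] -> levels [10 9 3]
Step 3: flows [0->1,1->2] -> levels [9 9 4]
Step 4: flows [0=1,1->2] -> levels [9 8 5]
Step 5: flows [0->1,1->2] -> levels [8 8 6]
Step 6: flows [0=1,1->2] -> levels [8 7 7]
Step 7: flows [0->1,1=2] -> levels [7 8 7]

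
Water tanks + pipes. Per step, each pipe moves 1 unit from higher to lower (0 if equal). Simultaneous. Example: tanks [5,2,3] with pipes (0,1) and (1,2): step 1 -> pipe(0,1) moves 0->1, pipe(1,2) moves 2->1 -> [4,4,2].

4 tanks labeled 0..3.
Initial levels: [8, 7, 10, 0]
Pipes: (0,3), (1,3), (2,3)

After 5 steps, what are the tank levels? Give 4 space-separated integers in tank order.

Step 1: flows [0->3,1->3,2->3] -> levels [7 6 9 3]
Step 2: flows [0->3,1->3,2->3] -> levels [6 5 8 6]
Step 3: flows [0=3,3->1,2->3] -> levels [6 6 7 6]
Step 4: flows [0=3,1=3,2->3] -> levels [6 6 6 7]
Step 5: flows [3->0,3->1,3->2] -> levels [7 7 7 4]

Answer: 7 7 7 4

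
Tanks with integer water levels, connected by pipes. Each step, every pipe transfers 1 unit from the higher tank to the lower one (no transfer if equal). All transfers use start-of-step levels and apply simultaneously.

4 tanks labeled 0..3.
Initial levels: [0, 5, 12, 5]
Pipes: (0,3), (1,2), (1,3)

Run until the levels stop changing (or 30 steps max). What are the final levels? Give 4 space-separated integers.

Answer: 6 7 5 4

Derivation:
Step 1: flows [3->0,2->1,1=3] -> levels [1 6 11 4]
Step 2: flows [3->0,2->1,1->3] -> levels [2 6 10 4]
Step 3: flows [3->0,2->1,1->3] -> levels [3 6 9 4]
Step 4: flows [3->0,2->1,1->3] -> levels [4 6 8 4]
Step 5: flows [0=3,2->1,1->3] -> levels [4 6 7 5]
Step 6: flows [3->0,2->1,1->3] -> levels [5 6 6 5]
Step 7: flows [0=3,1=2,1->3] -> levels [5 5 6 6]
Step 8: flows [3->0,2->1,3->1] -> levels [6 7 5 4]
Step 9: flows [0->3,1->2,1->3] -> levels [5 5 6 6]
  -> period-2 cycle: step 9 state = step 7 state; never stabilizes
  -> state at step 30: (30-7) mod 2 = 1, same as step 8 -> [6 7 5 4]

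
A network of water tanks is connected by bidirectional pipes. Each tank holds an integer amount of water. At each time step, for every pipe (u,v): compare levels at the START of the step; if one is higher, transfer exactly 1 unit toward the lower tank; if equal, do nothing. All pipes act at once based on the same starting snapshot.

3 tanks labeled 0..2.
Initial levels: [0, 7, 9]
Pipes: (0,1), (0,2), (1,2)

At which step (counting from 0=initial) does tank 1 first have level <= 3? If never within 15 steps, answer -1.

Answer: -1

Derivation:
Step 1: flows [1->0,2->0,2->1] -> levels [2 7 7]
Step 2: flows [1->0,2->0,1=2] -> levels [4 6 6]
Step 3: flows [1->0,2->0,1=2] -> levels [6 5 5]
Step 4: flows [0->1,0->2,1=2] -> levels [4 6 6]
  -> period-2 cycle (repeats step 2); tank 1 never drops to <=3
Tank 1 never reaches <=3 within 15 steps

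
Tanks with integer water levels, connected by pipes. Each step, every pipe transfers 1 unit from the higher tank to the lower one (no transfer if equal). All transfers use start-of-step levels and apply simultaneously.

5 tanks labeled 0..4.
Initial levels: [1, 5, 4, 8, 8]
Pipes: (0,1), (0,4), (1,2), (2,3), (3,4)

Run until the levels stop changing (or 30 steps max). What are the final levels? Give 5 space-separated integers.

Step 1: flows [1->0,4->0,1->2,3->2,3=4] -> levels [3 3 6 7 7]
Step 2: flows [0=1,4->0,2->1,3->2,3=4] -> levels [4 4 6 6 6]
Step 3: flows [0=1,4->0,2->1,2=3,3=4] -> levels [5 5 5 6 5]
Step 4: flows [0=1,0=4,1=2,3->2,3->4] -> levels [5 5 6 4 6]
Step 5: flows [0=1,4->0,2->1,2->3,4->3] -> levels [6 6 4 6 4]
Step 6: flows [0=1,0->4,1->2,3->2,3->4] -> levels [5 5 6 4 6]
  -> period-2 cycle: step 6 state = step 4 state; never stabilizes
  -> state at step 30: (30-4) mod 2 = 0, same as step 4 -> [5 5 6 4 6]

Answer: 5 5 6 4 6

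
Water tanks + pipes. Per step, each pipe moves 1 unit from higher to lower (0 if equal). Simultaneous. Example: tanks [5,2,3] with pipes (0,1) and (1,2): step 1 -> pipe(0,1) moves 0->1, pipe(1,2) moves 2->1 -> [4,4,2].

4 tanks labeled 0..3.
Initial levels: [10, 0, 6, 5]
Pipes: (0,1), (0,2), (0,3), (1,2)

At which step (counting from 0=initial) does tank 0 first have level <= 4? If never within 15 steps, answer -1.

Step 1: flows [0->1,0->2,0->3,2->1] -> levels [7 2 6 6]
Step 2: flows [0->1,0->2,0->3,2->1] -> levels [4 4 6 7]
Tank 0 first reaches <=4 at step 2

Answer: 2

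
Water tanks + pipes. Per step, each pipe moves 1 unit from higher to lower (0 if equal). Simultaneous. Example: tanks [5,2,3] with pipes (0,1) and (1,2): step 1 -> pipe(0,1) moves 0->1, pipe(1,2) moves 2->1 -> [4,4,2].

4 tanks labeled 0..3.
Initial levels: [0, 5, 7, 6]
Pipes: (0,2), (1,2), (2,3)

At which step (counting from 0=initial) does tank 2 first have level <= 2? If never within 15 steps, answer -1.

Answer: -1

Derivation:
Step 1: flows [2->0,2->1,2->3] -> levels [1 6 4 7]
Step 2: flows [2->0,1->2,3->2] -> levels [2 5 5 6]
Step 3: flows [2->0,1=2,3->2] -> levels [3 5 5 5]
Step 4: flows [2->0,1=2,2=3] -> levels [4 5 4 5]
Step 5: flows [0=2,1->2,3->2] -> levels [4 4 6 4]
Step 6: flows [2->0,2->1,2->3] -> levels [5 5 3 5]
Step 7: flows [0->2,1->2,3->2] -> levels [4 4 6 4]
  -> period-2 cycle (repeats step 5); tank 2 never drops to <=2
Tank 2 never reaches <=2 within 15 steps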